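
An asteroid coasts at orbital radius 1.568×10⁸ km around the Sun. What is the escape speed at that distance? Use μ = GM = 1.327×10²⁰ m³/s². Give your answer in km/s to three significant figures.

v_esc ≈ 41.1 km/s

r = 1.568×10⁸ km = 1.568×10¹¹ m.
Escape speed v_esc = √(2μ/r) = √(2 × 1.327×10²⁰ / 1.568×10¹¹) = √(1.693×10⁹) = 41140 m/s.
= 41.14 km/s.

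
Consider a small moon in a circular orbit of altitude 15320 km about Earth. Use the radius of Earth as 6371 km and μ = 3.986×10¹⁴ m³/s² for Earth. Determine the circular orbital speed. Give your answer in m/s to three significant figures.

r = 6371 + 15320 = 21691 km = 2.1691×10⁷ m.
For a circular orbit v = √(μ/r) = √(3.986×10¹⁴ / 2.169×10⁷) = √(1.838×10⁷) = 4287 m/s.

v ≈ 4290 m/s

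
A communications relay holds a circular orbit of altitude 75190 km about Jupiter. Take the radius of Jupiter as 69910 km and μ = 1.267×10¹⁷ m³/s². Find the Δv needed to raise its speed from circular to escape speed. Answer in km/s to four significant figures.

r = 69910 + 75190 = 145100 km = 1.4510×10⁸ m.
Circular speed v_c = √(μ/r) = 29550 m/s.
Escape speed v_esc = √(2μ/r) = √2 × v_c = 41790 m/s.
Δv = v_esc − v_c = 12240 m/s = 12.24 km/s.

Δv ≈ 12.24 km/s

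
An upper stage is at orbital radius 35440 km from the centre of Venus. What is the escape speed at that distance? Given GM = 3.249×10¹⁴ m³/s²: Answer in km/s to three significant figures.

r = 35440 km = 3.544×10⁷ m.
Escape speed v_esc = √(2μ/r) = √(2 × 3.249×10¹⁴ / 3.544×10⁷) = √(1.834×10⁷) = 4282 m/s.
= 4.282 km/s.

v_esc ≈ 4.28 km/s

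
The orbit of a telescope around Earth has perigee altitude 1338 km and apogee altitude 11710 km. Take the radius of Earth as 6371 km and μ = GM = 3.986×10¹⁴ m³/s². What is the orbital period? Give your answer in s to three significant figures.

T ≈ 14600 s

r_p = 6371 + 1338 = 7709.0 km = 7.7090×10⁶ m.
r_a = 6371 + 11710 = 18081 km = 1.8081×10⁷ m.
Semi-major axis a = (r_p + r_a)/2 = (7709.0 + 18081)/2 = 12895 km = 1.290×10⁷ m.
By Kepler's third law T = 2π√(a³/μ) = 2π × 2.319×10³ = 1.457×10⁴ s.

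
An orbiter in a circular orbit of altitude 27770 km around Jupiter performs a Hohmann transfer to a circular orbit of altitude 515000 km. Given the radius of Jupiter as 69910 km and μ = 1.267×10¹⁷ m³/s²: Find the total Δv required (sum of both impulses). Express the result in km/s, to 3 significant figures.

r₁ = 69910 + 27770 = 97680 km = 9.7680×10⁷ m.
r₂ = 69910 + 515000 = 584910 km = 5.8491×10⁸ m.
Transfer ellipse a_t = (r₁ + r₂)/2 = 3.413×10⁸ m.
At r₁: circular v_c1 = √(μ/r₁) = 36020 m/s; transfer-perijove v_p = √[μ(2/r₁ − 1/a_t)] = 47150 m/s.
Δv₁ = v_p − v_c1 = 11130 m/s.
At r₂: circular v_c2 = √(μ/r₂) = 14720 m/s; transfer-apojove v_a = √[μ(2/r₂ − 1/a_t)] = 7874 m/s.
Δv₂ = v_c2 − v_a = 6844 m/s.
Total Δv = Δv₁ + Δv₂ = 17980 m/s = 17.98 km/s.

Δv_total ≈ 18.0 km/s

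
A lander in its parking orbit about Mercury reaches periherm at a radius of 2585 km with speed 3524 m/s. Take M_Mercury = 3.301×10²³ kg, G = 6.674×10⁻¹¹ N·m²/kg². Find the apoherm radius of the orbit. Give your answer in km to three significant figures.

μ = GM = 6.674×10⁻¹¹ × 3.301×10²³ = 2.203×10¹³ m³/s².
r_p = 2.585×10⁶ m.
Specific energy ε = v²/2 − μ/r = -2.313×10⁶ J/kg, so a = −μ/(2ε) = 4.762×10⁶ m.
The apsides satisfy r_p + r_a = 2a, so the apoherm radius is 2a − r_p = 6.939×10⁶ m = 6938.6 km.

apoherm radius ≈ 6940 km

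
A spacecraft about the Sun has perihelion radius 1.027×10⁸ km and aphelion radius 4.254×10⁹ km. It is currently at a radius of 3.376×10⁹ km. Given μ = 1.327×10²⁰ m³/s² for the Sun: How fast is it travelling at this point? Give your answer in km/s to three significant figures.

v ≈ 4.21 km/s

Semi-major axis a = (r_p + r_a)/2 = 2.1784×10⁹ km = 2.178×10¹² m.
Vis-viva: v² = μ(2/r − 1/a) = 1.327×10²⁰ × (5.924×10⁻¹³ − 4.591×10⁻¹³) = 1.770×10⁷ m²/s².
v = 4207 m/s = 4.207 km/s.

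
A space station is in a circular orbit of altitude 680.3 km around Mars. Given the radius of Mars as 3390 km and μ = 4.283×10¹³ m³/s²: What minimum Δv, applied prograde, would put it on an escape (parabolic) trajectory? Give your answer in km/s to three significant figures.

r = 3390 + 680.3 = 4070.3 km = 4.0703×10⁶ m.
Circular speed v_c = √(μ/r) = 3244 m/s.
Escape speed v_esc = √(2μ/r) = √2 × v_c = 4587 m/s.
Δv = v_esc − v_c = 1344 m/s = 1.344 km/s.

Δv ≈ 1.34 km/s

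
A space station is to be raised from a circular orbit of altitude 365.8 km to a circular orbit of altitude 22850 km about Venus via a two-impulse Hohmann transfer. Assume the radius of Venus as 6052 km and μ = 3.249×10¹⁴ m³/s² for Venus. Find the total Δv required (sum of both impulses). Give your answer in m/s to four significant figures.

Δv_total ≈ 3319 m/s

r₁ = 6052 + 365.8 = 6417.8 km = 6.4178×10⁶ m.
r₂ = 6052 + 22850 = 28902 km = 2.8902×10⁷ m.
Transfer ellipse a_t = (r₁ + r₂)/2 = 1.766×10⁷ m.
At r₁: circular v_c1 = √(μ/r₁) = 7115 m/s; transfer-periapsis v_p = √[μ(2/r₁ − 1/a_t)] = 9102 m/s.
Δv₁ = v_p − v_c1 = 1987 m/s.
At r₂: circular v_c2 = √(μ/r₂) = 3353 m/s; transfer-apoapsis v_a = √[μ(2/r₂ − 1/a_t)] = 2021 m/s.
Δv₂ = v_c2 − v_a = 1332 m/s.
Total Δv = Δv₁ + Δv₂ = 3319 m/s.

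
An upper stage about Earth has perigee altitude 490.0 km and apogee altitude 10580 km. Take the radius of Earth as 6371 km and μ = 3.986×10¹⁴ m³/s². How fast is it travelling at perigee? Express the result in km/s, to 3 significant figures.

v ≈ 9.09 km/s

r_p = 6371 + 490.0 = 6861.0 km = 6.8610×10⁶ m.
r_a = 6371 + 10580 = 16951 km = 1.6951×10⁷ m.
Semi-major axis a = (r_p + r_a)/2 = 11906 km = 1.191×10⁷ m.
Vis-viva: v² = μ(2/r − 1/a) = 3.986×10¹⁴ × (2.915×10⁻⁷ − 8.399×10⁻⁸) = 8.271×10⁷ m²/s².
v = 9095 m/s = 9.095 km/s.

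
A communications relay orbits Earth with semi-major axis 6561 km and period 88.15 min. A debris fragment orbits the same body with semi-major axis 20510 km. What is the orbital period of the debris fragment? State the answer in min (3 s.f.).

T₂ ≈ 487 min

Kepler's third law: T² ∝ a³, so T₂ = T₁ (a₂/a₁)^(3/2).
a₂/a₁ = 3.126, (a₂/a₁)^(3/2) = 5.527.
T₂ = 88.15 × 5.527 = 487.2 min.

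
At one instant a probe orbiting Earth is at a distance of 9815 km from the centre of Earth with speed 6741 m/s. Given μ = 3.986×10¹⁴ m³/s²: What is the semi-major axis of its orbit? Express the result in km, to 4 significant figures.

r = 9.815×10⁶ m.
Vis-viva rearranged: 1/a = 2/r − v²/μ = 2.038×10⁻⁷ − 1.140×10⁻⁷ = 8.977×10⁻⁸ m⁻¹.
a = 1.114×10⁷ m = 11140 km.

a ≈ 11140 km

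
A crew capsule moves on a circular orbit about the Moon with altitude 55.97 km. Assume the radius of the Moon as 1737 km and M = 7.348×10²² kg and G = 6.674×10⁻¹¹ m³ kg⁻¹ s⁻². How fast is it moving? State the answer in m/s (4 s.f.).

v ≈ 1654 m/s

μ = GM = 6.674×10⁻¹¹ × 7.348×10²² = 4.904×10¹² m³/s².
r = 1737 + 55.97 = 1793.0 km = 1.7930×10⁶ m.
For a circular orbit v = √(μ/r) = √(4.904×10¹² / 1.793×10⁶) = √(2.735×10⁶) = 1654 m/s.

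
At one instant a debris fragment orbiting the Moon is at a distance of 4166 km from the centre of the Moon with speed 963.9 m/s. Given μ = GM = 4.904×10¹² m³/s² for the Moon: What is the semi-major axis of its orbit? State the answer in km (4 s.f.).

r = 4.166×10⁶ m.
Vis-viva rearranged: 1/a = 2/r − v²/μ = 4.801×10⁻⁷ − 1.895×10⁻⁷ = 2.906×10⁻⁷ m⁻¹.
a = 3.441×10⁶ m = 3440.9 km.

a ≈ 3441 km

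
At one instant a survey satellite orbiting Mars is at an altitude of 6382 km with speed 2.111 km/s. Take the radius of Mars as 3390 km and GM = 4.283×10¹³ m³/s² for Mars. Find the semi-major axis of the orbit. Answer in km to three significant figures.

a ≈ 9940 km

r = 3390 + 6382 = 9772.0 km = 9.772×10⁶ m.
Specific orbital energy ε = v²/2 − μ/r = (2111)²/2 − 4.283×10¹³/9.772×10⁶ = -2.155×10⁶ J/kg.
Since ε = −μ/(2a), a = −μ/(2ε) = 9.938×10⁶ m = 9938.4 km.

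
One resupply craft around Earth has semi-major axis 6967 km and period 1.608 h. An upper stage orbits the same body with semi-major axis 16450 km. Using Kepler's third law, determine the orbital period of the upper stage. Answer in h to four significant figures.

T₂ ≈ 5.834 h

Kepler's third law: T² ∝ a³, so T₂ = T₁ (a₂/a₁)^(3/2).
a₂/a₁ = 2.361, (a₂/a₁)^(3/2) = 3.628.
T₂ = 1.608 × 3.628 = 5.834 h.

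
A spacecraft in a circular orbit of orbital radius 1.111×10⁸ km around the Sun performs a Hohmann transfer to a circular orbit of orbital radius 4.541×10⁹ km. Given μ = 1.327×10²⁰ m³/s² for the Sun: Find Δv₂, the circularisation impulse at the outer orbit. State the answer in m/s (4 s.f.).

r₁ = 1.111×10⁸ km = 1.111×10¹¹ m.
r₂ = 4.541×10⁹ km = 4.541×10¹² m.
Transfer ellipse a_t = (r₁ + r₂)/2 = 2.326×10¹² m.
At r₁: circular v_c1 = √(μ/r₁) = 34560 m/s; transfer-perihelion v_p = √[μ(2/r₁ − 1/a_t)] = 48290 m/s.
At r₂: circular v_c2 = √(μ/r₂) = 5406 m/s; transfer-aphelion v_a = √[μ(2/r₂ − 1/a_t)] = 1181 m/s.
Δv₂ = v_c2 − v_a = 4224 m/s.

Δv ≈ 4224 m/s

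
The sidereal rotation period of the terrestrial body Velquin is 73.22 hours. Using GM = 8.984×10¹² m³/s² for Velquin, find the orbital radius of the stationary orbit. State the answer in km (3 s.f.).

T = 73.22 hours = 2.636×10⁵ s.
A synchronous orbit has period T, so by Kepler's third law a = (μT²/4π²)^(1/3).
μT²/4π² = 8.984×10¹² × (2.636×10⁵)² / 39.48 = 1.581×10²² m³.
a = 2.510×10⁷ m = 25099 km.

r_sync ≈ 25100 km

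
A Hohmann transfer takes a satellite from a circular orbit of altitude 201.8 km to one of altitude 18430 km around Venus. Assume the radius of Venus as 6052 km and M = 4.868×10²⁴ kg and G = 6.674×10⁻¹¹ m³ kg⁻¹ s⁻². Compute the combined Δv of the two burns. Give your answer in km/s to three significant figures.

Δv_total ≈ 3.21 km/s

μ = GM = 6.674×10⁻¹¹ × 4.868×10²⁴ = 3.249×10¹⁴ m³/s².
r₁ = 6052 + 201.8 = 6253.8 km = 6.2538×10⁶ m.
r₂ = 6052 + 18430 = 24482 km = 2.4482×10⁷ m.
Transfer ellipse a_t = (r₁ + r₂)/2 = 1.537×10⁷ m.
At r₁: circular v_c1 = √(μ/r₁) = 7208 m/s; transfer-periapsis v_p = √[μ(2/r₁ − 1/a_t)] = 9097 m/s.
Δv₁ = v_p − v_c1 = 1890 m/s.
At r₂: circular v_c2 = √(μ/r₂) = 3643 m/s; transfer-apoapsis v_a = √[μ(2/r₂ − 1/a_t)] = 2324 m/s.
Δv₂ = v_c2 − v_a = 1319 m/s.
Total Δv = Δv₁ + Δv₂ = 3209 m/s = 3.209 km/s.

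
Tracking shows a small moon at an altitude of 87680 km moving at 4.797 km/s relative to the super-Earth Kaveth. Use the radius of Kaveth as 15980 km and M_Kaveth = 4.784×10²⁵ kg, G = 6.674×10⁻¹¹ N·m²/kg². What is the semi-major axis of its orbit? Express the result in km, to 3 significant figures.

μ = GM = 6.674×10⁻¹¹ × 4.784×10²⁵ = 3.193×10¹⁵ m³/s².
r = 15980 + 87680 = 1.0366×10⁵ km = 1.037×10⁸ m.
Specific orbital energy ε = v²/2 − μ/r = (4797)²/2 − 3.193×10¹⁵/1.037×10⁸ = -1.930×10⁷ J/kg.
Since ε = −μ/(2a), a = −μ/(2ε) = 8.274×10⁷ m = 82735 km.

a ≈ 82700 km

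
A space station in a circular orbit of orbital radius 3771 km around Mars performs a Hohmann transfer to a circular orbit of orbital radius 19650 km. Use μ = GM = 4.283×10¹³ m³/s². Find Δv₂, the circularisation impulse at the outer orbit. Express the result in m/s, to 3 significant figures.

Δv ≈ 639 m/s

r₁ = 3771 km = 3.771×10⁶ m.
r₂ = 19650 km = 1.965×10⁷ m.
Transfer ellipse a_t = (r₁ + r₂)/2 = 1.171×10⁷ m.
At r₁: circular v_c1 = √(μ/r₁) = 3370 m/s; transfer-periapsis v_p = √[μ(2/r₁ − 1/a_t)] = 4366 m/s.
At r₂: circular v_c2 = √(μ/r₂) = 1476 m/s; transfer-apoapsis v_a = √[μ(2/r₂ − 1/a_t)] = 837.8 m/s.
Δv₂ = v_c2 − v_a = 638.6 m/s.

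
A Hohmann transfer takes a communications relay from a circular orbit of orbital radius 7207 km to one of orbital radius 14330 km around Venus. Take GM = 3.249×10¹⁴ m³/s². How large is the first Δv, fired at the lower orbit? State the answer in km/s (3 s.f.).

r₁ = 7207 km = 7.207×10⁶ m.
r₂ = 14330 km = 1.433×10⁷ m.
Transfer ellipse a_t = (r₁ + r₂)/2 = 1.077×10⁷ m.
At r₁: circular v_c1 = √(μ/r₁) = 6714 m/s; transfer-periapsis v_p = √[μ(2/r₁ − 1/a_t)] = 7745 m/s.
Δv₁ = v_p − v_c1 = 1031 m/s.
= 1.031 km/s.

Δv ≈ 1.03 km/s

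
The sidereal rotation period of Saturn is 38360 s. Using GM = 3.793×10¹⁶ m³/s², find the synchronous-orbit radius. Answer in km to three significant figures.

A synchronous orbit has period T, so by Kepler's third law a = (μT²/4π²)^(1/3).
μT²/4π² = 3.793×10¹⁶ × (3.836×10⁴)² / 39.48 = 1.414×10²⁴ m³.
a = 1.122×10⁸ m = 1.1223×10⁵ km.

r_sync ≈ 1.12×10⁵ km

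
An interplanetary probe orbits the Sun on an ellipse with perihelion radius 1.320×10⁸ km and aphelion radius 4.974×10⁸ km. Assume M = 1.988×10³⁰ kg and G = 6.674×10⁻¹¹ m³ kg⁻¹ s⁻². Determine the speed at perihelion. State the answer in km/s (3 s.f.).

μ = GM = 6.674×10⁻¹¹ × 1.988×10³⁰ = 1.327×10²⁰ m³/s².
Semi-major axis a = (r_p + r_a)/2 = 3.1470×10⁸ km = 3.147×10¹¹ m.
Vis-viva: v² = μ(2/r − 1/a) = 1.327×10²⁰ × (1.515×10⁻¹¹ − 3.178×10⁻¹²) = 1.589×10⁹ m²/s².
v = 39860 m/s = 39.86 km/s.

v ≈ 39.9 km/s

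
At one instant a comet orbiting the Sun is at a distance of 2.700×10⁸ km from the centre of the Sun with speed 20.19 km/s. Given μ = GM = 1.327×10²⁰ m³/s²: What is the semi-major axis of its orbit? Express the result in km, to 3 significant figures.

r = 2.700×10¹¹ m.
Specific orbital energy ε = v²/2 − μ/r = (20190)²/2 − 1.327×10²⁰/2.700×10¹¹ = -2.877×10⁸ J/kg.
Since ε = −μ/(2a), a = −μ/(2ε) = 2.307×10¹¹ m = 2.3065×10⁸ km.

a ≈ 2.31×10⁸ km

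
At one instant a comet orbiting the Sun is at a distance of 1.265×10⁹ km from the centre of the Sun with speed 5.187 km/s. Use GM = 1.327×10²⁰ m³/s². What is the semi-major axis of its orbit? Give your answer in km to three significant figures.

r = 1.265×10¹² m.
Vis-viva rearranged: 1/a = 2/r − v²/μ = 1.581×10⁻¹² − 2.028×10⁻¹³ = 1.378×10⁻¹² m⁻¹.
a = 7.255×10¹¹ m = 7.2554×10⁸ km.

a ≈ 7.26×10⁸ km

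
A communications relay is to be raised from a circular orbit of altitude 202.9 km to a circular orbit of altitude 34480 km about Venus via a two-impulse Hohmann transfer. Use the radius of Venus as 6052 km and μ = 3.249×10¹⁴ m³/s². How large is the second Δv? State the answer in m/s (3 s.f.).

r₁ = 6052 + 202.9 = 6254.9 km = 6.2549×10⁶ m.
r₂ = 6052 + 34480 = 40532 km = 4.0532×10⁷ m.
Transfer ellipse a_t = (r₁ + r₂)/2 = 2.339×10⁷ m.
At r₁: circular v_c1 = √(μ/r₁) = 7207 m/s; transfer-periapsis v_p = √[μ(2/r₁ − 1/a_t)] = 9487 m/s.
At r₂: circular v_c2 = √(μ/r₂) = 2831 m/s; transfer-apoapsis v_a = √[μ(2/r₂ − 1/a_t)] = 1464 m/s.
Δv₂ = v_c2 − v_a = 1367 m/s.

Δv ≈ 1370 m/s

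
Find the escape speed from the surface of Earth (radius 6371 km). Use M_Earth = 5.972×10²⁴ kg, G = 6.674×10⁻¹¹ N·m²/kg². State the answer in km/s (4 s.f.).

v_esc ≈ 11.19 km/s

μ = GM = 6.674×10⁻¹¹ × 5.972×10²⁴ = 3.986×10¹⁴ m³/s².
r = R = 6.371×10⁶ m.
Escape speed v_esc = √(2μ/r) = √(2 × 3.986×10¹⁴ / 6.371×10⁶) = √(1.251×10⁸) = 11190 m/s.
= 11.19 km/s.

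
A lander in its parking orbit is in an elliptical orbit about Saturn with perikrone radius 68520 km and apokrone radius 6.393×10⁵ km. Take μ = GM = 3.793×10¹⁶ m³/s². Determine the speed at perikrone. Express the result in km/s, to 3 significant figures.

Semi-major axis a = (r_p + r_a)/2 = 3.5391×10⁵ km = 3.539×10⁸ m.
Vis-viva: v² = μ(2/r − 1/a) = 3.793×10¹⁶ × (2.919×10⁻⁸ − 2.826×10⁻⁹) = 9.999×10⁸ m²/s².
v = 31620 m/s = 31.62 km/s.

v ≈ 31.6 km/s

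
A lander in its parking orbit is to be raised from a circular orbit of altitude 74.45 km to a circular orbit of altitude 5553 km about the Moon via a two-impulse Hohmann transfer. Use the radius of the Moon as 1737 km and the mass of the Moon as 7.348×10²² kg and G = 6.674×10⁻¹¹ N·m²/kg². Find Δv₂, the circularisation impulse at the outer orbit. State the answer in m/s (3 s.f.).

μ = GM = 6.674×10⁻¹¹ × 7.348×10²² = 4.904×10¹² m³/s².
r₁ = 1737 + 74.45 = 1811.5 km = 1.8114×10⁶ m.
r₂ = 1737 + 5553 = 7290.0 km = 7.2900×10⁶ m.
Transfer ellipse a_t = (r₁ + r₂)/2 = 4.551×10⁶ m.
At r₁: circular v_c1 = √(μ/r₁) = 1645 m/s; transfer-perilune v_p = √[μ(2/r₁ − 1/a_t)] = 2083 m/s.
At r₂: circular v_c2 = √(μ/r₂) = 820.2 m/s; transfer-apolune v_a = √[μ(2/r₂ − 1/a_t)] = 517.5 m/s.
Δv₂ = v_c2 − v_a = 302.7 m/s.

Δv ≈ 303 m/s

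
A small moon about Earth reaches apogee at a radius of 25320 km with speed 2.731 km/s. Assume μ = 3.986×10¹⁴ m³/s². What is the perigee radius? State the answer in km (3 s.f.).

perigee radius ≈ 7860 km

r_a = 2.532×10⁷ m.
Specific energy ε = v²/2 − μ/r = -1.201×10⁷ J/kg, so a = −μ/(2ε) = 1.659×10⁷ m.
The apsides satisfy r_p + r_a = 2a, so the perigee radius is 2a − r_a = 7.860×10⁶ m = 7859.8 km.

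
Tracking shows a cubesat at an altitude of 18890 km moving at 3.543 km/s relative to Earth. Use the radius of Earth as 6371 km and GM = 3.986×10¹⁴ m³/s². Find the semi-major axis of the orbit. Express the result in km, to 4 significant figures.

r = 6371 + 18890 = 25261 km = 2.526×10⁷ m.
Vis-viva rearranged: 1/a = 2/r − v²/μ = 7.917×10⁻⁸ − 3.149×10⁻⁸ = 4.768×10⁻⁸ m⁻¹.
a = 2.097×10⁷ m = 20973 km.

a ≈ 20970 km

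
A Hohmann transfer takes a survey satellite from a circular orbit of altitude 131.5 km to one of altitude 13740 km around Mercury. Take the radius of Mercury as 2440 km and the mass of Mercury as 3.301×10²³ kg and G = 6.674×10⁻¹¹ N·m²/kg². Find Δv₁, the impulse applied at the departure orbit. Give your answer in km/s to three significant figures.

Δv ≈ 0.918 km/s

μ = GM = 6.674×10⁻¹¹ × 3.301×10²³ = 2.203×10¹³ m³/s².
r₁ = 2440 + 131.5 = 2571.5 km = 2.5715×10⁶ m.
r₂ = 2440 + 13740 = 16180 km = 1.6180×10⁷ m.
Transfer ellipse a_t = (r₁ + r₂)/2 = 9.376×10⁶ m.
At r₁: circular v_c1 = √(μ/r₁) = 2927 m/s; transfer-periherm v_p = √[μ(2/r₁ − 1/a_t)] = 3845 m/s.
Δv₁ = v_p − v_c1 = 918.1 m/s.
= 0.9181 km/s.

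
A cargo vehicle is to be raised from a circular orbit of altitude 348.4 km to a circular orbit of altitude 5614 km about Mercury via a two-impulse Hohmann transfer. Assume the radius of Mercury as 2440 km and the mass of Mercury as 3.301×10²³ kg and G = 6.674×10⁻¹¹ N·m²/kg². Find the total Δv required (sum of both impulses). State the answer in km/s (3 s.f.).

Δv_total ≈ 1.08 km/s

μ = GM = 6.674×10⁻¹¹ × 3.301×10²³ = 2.203×10¹³ m³/s².
r₁ = 2440 + 348.4 = 2788.4 km = 2.7884×10⁶ m.
r₂ = 2440 + 5614 = 8054.0 km = 8.0540×10⁶ m.
Transfer ellipse a_t = (r₁ + r₂)/2 = 5.421×10⁶ m.
At r₁: circular v_c1 = √(μ/r₁) = 2811 m/s; transfer-periherm v_p = √[μ(2/r₁ − 1/a_t)] = 3426 m/s.
Δv₁ = v_p − v_c1 = 615.2 m/s.
At r₂: circular v_c2 = √(μ/r₂) = 1654 m/s; transfer-apoherm v_a = √[μ(2/r₂ − 1/a_t)] = 1186 m/s.
Δv₂ = v_c2 − v_a = 467.8 m/s.
Total Δv = Δv₁ + Δv₂ = 1083 m/s = 1.083 km/s.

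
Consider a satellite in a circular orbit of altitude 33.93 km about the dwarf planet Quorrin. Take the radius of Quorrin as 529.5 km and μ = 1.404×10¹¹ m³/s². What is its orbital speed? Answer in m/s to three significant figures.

v ≈ 499 m/s

r = 529.5 + 33.93 = 563.43 km = 5.6343×10⁵ m.
For a circular orbit v = √(μ/r) = √(1.404×10¹¹ / 5.634×10⁵) = √(2.492×10⁵) = 499.2 m/s.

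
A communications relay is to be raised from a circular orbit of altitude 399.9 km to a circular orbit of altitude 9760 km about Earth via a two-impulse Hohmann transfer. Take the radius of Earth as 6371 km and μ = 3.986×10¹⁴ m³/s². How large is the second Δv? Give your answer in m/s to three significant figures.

Δv ≈ 1150 m/s

r₁ = 6371 + 399.9 = 6770.9 km = 6.7709×10⁶ m.
r₂ = 6371 + 9760 = 16131 km = 1.6131×10⁷ m.
Transfer ellipse a_t = (r₁ + r₂)/2 = 1.145×10⁷ m.
At r₁: circular v_c1 = √(μ/r₁) = 7673 m/s; transfer-perigee v_p = √[μ(2/r₁ − 1/a_t)] = 9107 m/s.
At r₂: circular v_c2 = √(μ/r₂) = 4971 m/s; transfer-apogee v_a = √[μ(2/r₂ − 1/a_t)] = 3822 m/s.
Δv₂ = v_c2 − v_a = 1148 m/s.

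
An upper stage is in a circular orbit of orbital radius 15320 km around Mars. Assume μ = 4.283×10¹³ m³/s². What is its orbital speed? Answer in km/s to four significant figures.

r = 15320 km = 1.532×10⁷ m.
For a circular orbit v = √(μ/r) = √(4.283×10¹³ / 1.532×10⁷) = √(2.796×10⁶) = 1672 m/s.
That is 1.672 km/s.

v ≈ 1.672 km/s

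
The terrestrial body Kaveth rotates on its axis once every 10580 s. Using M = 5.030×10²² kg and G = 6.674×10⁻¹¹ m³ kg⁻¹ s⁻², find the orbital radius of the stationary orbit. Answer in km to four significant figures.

r_sync ≈ 2119 km

μ = GM = 6.674×10⁻¹¹ × 5.030×10²² = 3.357×10¹² m³/s².
A synchronous orbit has period T, so by Kepler's third law a = (μT²/4π²)^(1/3).
μT²/4π² = 3.357×10¹² × (1.058×10⁴)² / 39.48 = 9.518×10¹⁸ m³.
a = 2.119×10⁶ m = 2119.3 km.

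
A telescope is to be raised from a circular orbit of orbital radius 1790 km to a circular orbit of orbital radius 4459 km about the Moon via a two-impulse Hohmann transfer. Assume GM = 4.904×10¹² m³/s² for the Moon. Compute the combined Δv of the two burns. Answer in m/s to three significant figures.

Δv_total ≈ 577 m/s

r₁ = 1790 km = 1.790×10⁶ m.
r₂ = 4459 km = 4.459×10⁶ m.
Transfer ellipse a_t = (r₁ + r₂)/2 = 3.124×10⁶ m.
At r₁: circular v_c1 = √(μ/r₁) = 1655 m/s; transfer-perilune v_p = √[μ(2/r₁ − 1/a_t)] = 1977 m/s.
Δv₁ = v_p − v_c1 = 322.1 m/s.
At r₂: circular v_c2 = √(μ/r₂) = 1049 m/s; transfer-apolune v_a = √[μ(2/r₂ − 1/a_t)] = 793.8 m/s.
Δv₂ = v_c2 − v_a = 254.9 m/s.
Total Δv = Δv₁ + Δv₂ = 577.1 m/s.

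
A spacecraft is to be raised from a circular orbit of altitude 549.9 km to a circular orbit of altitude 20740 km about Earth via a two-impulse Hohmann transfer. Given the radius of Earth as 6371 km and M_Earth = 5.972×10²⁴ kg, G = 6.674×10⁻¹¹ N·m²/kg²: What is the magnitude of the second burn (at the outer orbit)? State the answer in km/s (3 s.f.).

μ = GM = 6.674×10⁻¹¹ × 5.972×10²⁴ = 3.986×10¹⁴ m³/s².
r₁ = 6371 + 549.9 = 6920.9 km = 6.9209×10⁶ m.
r₂ = 6371 + 20740 = 27111 km = 2.7111×10⁷ m.
Transfer ellipse a_t = (r₁ + r₂)/2 = 1.702×10⁷ m.
At r₁: circular v_c1 = √(μ/r₁) = 7589 m/s; transfer-perigee v_p = √[μ(2/r₁ − 1/a_t)] = 9579 m/s.
At r₂: circular v_c2 = √(μ/r₂) = 3834 m/s; transfer-apogee v_a = √[μ(2/r₂ − 1/a_t)] = 2445 m/s.
Δv₂ = v_c2 − v_a = 1389 m/s.
= 1.389 km/s.

Δv ≈ 1.39 km/s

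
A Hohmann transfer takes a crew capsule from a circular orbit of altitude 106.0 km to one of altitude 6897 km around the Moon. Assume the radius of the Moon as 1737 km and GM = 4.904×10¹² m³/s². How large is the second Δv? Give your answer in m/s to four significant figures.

Δv ≈ 306.6 m/s

r₁ = 1737 + 106.0 = 1843.0 km = 1.8430×10⁶ m.
r₂ = 1737 + 6897 = 8634.0 km = 8.6340×10⁶ m.
Transfer ellipse a_t = (r₁ + r₂)/2 = 5.238×10⁶ m.
At r₁: circular v_c1 = √(μ/r₁) = 1631 m/s; transfer-perilune v_p = √[μ(2/r₁ − 1/a_t)] = 2094 m/s.
At r₂: circular v_c2 = √(μ/r₂) = 753.6 m/s; transfer-apolune v_a = √[μ(2/r₂ − 1/a_t)] = 447.0 m/s.
Δv₂ = v_c2 − v_a = 306.6 m/s.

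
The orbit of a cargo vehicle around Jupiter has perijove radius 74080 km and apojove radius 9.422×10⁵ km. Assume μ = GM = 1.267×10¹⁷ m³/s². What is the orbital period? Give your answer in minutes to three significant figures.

T ≈ 3370 minutes

Semi-major axis a = (r_p + r_a)/2 = (74080 + 9.4220×10⁵)/2 = 5.0814×10⁵ km = 5.081×10⁸ m.
By Kepler's third law T = 2π√(a³/μ) = 2π × 3.218×10⁴ = 2.022×10⁵ s.
= 3370 minutes.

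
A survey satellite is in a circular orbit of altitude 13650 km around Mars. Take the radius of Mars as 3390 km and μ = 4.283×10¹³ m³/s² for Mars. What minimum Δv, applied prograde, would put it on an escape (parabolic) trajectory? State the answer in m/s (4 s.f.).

r = 3390 + 13650 = 17040 km = 1.7040×10⁷ m.
Circular speed v_c = √(μ/r) = 1585 m/s.
Escape speed v_esc = √(2μ/r) = √2 × v_c = 2242 m/s.
Δv = v_esc − v_c = 656.7 m/s.

Δv ≈ 656.7 m/s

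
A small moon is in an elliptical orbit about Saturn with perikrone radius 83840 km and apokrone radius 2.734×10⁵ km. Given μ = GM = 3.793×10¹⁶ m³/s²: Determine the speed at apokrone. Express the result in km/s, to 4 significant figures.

v ≈ 8.070 km/s

Semi-major axis a = (r_p + r_a)/2 = 1.7862×10⁵ km = 1.786×10⁸ m.
Vis-viva: v² = μ(2/r − 1/a) = 3.793×10¹⁶ × (7.315×10⁻⁹ − 5.598×10⁻⁹) = 6.512×10⁷ m²/s².
v = 8070 m/s = 8.070 km/s.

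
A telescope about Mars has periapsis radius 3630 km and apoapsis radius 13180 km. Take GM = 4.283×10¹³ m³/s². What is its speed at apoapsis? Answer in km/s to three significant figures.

Semi-major axis a = (r_p + r_a)/2 = 8405.0 km = 8.405×10⁶ m.
Vis-viva: v² = μ(2/r − 1/a) = 4.283×10¹³ × (1.517×10⁻⁷ − 1.190×10⁻⁷) = 1.403×10⁶ m²/s².
v = 1185 m/s = 1.185 km/s.

v ≈ 1.18 km/s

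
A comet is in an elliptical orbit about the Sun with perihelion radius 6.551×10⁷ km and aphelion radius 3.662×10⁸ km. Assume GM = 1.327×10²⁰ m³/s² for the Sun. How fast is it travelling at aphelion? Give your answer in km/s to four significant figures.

Semi-major axis a = (r_p + r_a)/2 = 2.1586×10⁸ km = 2.159×10¹¹ m.
Vis-viva: v² = μ(2/r − 1/a) = 1.327×10²⁰ × (5.461×10⁻¹² − 4.633×10⁻¹²) = 1.100×10⁸ m²/s².
v = 10490 m/s = 10.49 km/s.

v ≈ 10.49 km/s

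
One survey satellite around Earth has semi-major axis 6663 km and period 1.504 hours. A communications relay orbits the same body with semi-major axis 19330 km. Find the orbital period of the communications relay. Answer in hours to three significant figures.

Kepler's third law: T² ∝ a³, so T₂ = T₁ (a₂/a₁)^(3/2).
a₂/a₁ = 2.901, (a₂/a₁)^(3/2) = 4.941.
T₂ = 1.504 × 4.941 = 7.432 hours.

T₂ ≈ 7.43 hours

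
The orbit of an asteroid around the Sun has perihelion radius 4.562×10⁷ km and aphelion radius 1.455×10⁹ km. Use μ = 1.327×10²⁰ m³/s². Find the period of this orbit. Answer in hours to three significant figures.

Semi-major axis a = (r_p + r_a)/2 = (4.5620×10⁷ + 1.4550×10⁹)/2 = 7.5031×10⁸ km = 7.503×10¹¹ m.
By Kepler's third law T = 2π√(a³/μ) = 2π × 5.642×10⁷ = 3.545×10⁸ s.
= 98470 hours.

T ≈ 98500 hours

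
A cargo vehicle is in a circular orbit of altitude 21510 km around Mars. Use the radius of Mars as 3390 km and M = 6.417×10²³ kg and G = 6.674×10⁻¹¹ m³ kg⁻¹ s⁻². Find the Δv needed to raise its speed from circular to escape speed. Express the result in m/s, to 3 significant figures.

Δv ≈ 543 m/s

μ = GM = 6.674×10⁻¹¹ × 6.417×10²³ = 4.283×10¹³ m³/s².
r = 3390 + 21510 = 24900 km = 2.4900×10⁷ m.
Circular speed v_c = √(μ/r) = 1311 m/s.
Escape speed v_esc = √(2μ/r) = √2 × v_c = 1855 m/s.
Δv = v_esc − v_c = 543.2 m/s.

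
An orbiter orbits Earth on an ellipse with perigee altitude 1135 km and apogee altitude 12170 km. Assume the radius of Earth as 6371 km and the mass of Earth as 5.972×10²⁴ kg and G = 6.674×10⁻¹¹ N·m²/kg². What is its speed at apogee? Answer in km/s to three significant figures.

v ≈ 3.52 km/s

μ = GM = 6.674×10⁻¹¹ × 5.972×10²⁴ = 3.986×10¹⁴ m³/s².
r_p = 6371 + 1135 = 7506.0 km = 7.5060×10⁶ m.
r_a = 6371 + 12170 = 18541 km = 1.8541×10⁷ m.
Semi-major axis a = (r_p + r_a)/2 = 13024 km = 1.302×10⁷ m.
Vis-viva: v² = μ(2/r − 1/a) = 3.986×10¹⁴ × (1.079×10⁻⁷ − 7.678×10⁻⁸) = 1.239×10⁷ m²/s².
v = 3520 m/s = 3.520 km/s.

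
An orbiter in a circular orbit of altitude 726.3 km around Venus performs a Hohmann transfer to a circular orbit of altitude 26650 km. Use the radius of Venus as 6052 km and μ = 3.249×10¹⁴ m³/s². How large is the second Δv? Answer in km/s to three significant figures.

Δv ≈ 1.30 km/s

r₁ = 6052 + 726.3 = 6778.3 km = 6.7783×10⁶ m.
r₂ = 6052 + 26650 = 32702 km = 3.2702×10⁷ m.
Transfer ellipse a_t = (r₁ + r₂)/2 = 1.974×10⁷ m.
At r₁: circular v_c1 = √(μ/r₁) = 6923 m/s; transfer-periapsis v_p = √[μ(2/r₁ − 1/a_t)] = 8911 m/s.
At r₂: circular v_c2 = √(μ/r₂) = 3152 m/s; transfer-apoapsis v_a = √[μ(2/r₂ − 1/a_t)] = 1847 m/s.
Δv₂ = v_c2 − v_a = 1305 m/s.
= 1.305 km/s.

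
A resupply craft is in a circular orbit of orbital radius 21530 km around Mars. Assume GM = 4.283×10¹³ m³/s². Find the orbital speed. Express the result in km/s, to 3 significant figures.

r = 21530 km = 2.153×10⁷ m.
For a circular orbit v = √(μ/r) = √(4.283×10¹³ / 2.153×10⁷) = √(1.989×10⁶) = 1410 m/s.
That is 1.410 km/s.

v ≈ 1.41 km/s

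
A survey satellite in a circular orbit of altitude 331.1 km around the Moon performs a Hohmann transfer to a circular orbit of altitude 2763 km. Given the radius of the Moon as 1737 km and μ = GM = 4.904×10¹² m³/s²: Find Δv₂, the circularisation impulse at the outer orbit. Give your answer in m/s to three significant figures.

Δv ≈ 216 m/s

r₁ = 1737 + 331.1 = 2068.1 km = 2.0681×10⁶ m.
r₂ = 1737 + 2763 = 4500.0 km = 4.5000×10⁶ m.
Transfer ellipse a_t = (r₁ + r₂)/2 = 3.284×10⁶ m.
At r₁: circular v_c1 = √(μ/r₁) = 1540 m/s; transfer-perilune v_p = √[μ(2/r₁ − 1/a_t)] = 1803 m/s.
At r₂: circular v_c2 = √(μ/r₂) = 1044 m/s; transfer-apolune v_a = √[μ(2/r₂ − 1/a_t)] = 828.4 m/s.
Δv₂ = v_c2 − v_a = 215.5 m/s.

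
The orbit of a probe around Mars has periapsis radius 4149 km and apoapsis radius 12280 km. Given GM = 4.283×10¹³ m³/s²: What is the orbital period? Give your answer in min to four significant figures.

Semi-major axis a = (r_p + r_a)/2 = (4149.0 + 12280)/2 = 8214.5 km = 8.214×10⁶ m.
By Kepler's third law T = 2π√(a³/μ) = 2π × 3.597×10³ = 2.260×10⁴ s.
= 376.7 min.

T ≈ 376.7 min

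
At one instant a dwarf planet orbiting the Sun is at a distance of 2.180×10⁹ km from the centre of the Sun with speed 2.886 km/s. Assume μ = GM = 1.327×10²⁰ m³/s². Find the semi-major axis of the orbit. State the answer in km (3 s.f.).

r = 2.180×10¹² m.
Specific orbital energy ε = v²/2 − μ/r = (2886)²/2 − 1.327×10²⁰/2.180×10¹² = -5.671×10⁷ J/kg.
Since ε = −μ/(2a), a = −μ/(2ε) = 1.170×10¹² m = 1.1700×10⁹ km.

a ≈ 1.17×10⁹ km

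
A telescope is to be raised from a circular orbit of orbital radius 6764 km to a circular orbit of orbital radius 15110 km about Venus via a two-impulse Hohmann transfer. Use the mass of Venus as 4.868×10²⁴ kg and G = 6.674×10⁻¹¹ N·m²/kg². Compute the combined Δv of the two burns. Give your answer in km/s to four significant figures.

Δv_total ≈ 2.206 km/s

μ = GM = 6.674×10⁻¹¹ × 4.868×10²⁴ = 3.249×10¹⁴ m³/s².
r₁ = 6764 km = 6.764×10⁶ m.
r₂ = 15110 km = 1.511×10⁷ m.
Transfer ellipse a_t = (r₁ + r₂)/2 = 1.094×10⁷ m.
At r₁: circular v_c1 = √(μ/r₁) = 6931 m/s; transfer-periapsis v_p = √[μ(2/r₁ − 1/a_t)] = 8146 m/s.
Δv₁ = v_p − v_c1 = 1216 m/s.
At r₂: circular v_c2 = √(μ/r₂) = 4637 m/s; transfer-apoapsis v_a = √[μ(2/r₂ − 1/a_t)] = 3647 m/s.
Δv₂ = v_c2 − v_a = 990.4 m/s.
Total Δv = Δv₁ + Δv₂ = 2206 m/s = 2.206 km/s.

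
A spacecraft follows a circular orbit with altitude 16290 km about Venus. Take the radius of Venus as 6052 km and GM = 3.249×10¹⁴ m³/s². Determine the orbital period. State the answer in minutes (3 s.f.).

r = 6052 + 16290 = 22342 km = 2.2342×10⁷ m.
Kepler's third law: T = 2π√(r³/μ) = 2π√((2.234×10⁷)³ / 3.249×10¹⁴).
r³/μ = 3.433×10⁷ s², so T = 2π × 5.859×10³ = 3.681×10⁴ s.
Converting: 3.681×10⁴ s ÷ 60.00 = 613.5 minutes.

T ≈ 614 minutes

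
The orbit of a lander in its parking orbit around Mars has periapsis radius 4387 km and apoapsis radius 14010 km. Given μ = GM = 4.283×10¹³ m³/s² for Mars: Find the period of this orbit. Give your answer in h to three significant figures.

T ≈ 7.44 h

Semi-major axis a = (r_p + r_a)/2 = (4387.0 + 14010)/2 = 9198.5 km = 9.198×10⁶ m.
By Kepler's third law T = 2π√(a³/μ) = 2π × 4.263×10³ = 2.678×10⁴ s.
= 7.440 h.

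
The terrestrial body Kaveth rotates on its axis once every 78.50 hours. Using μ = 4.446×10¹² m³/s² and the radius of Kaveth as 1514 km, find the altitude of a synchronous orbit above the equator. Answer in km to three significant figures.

T = 78.50 hours = 2.826×10⁵ s.
A synchronous orbit has period T, so by Kepler's third law a = (μT²/4π²)^(1/3).
μT²/4π² = 4.446×10¹² × (2.826×10⁵)² / 39.48 = 8.994×10²¹ m³.
a = 2.080×10⁷ m = 20796 km.
Altitude h = a − R = 20796 − 1514 = 19282 km.

h_sync ≈ 19300 km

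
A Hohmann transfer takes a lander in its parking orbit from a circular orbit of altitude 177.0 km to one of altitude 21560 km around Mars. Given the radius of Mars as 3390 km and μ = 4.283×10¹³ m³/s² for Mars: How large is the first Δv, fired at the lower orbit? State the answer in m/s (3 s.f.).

Δv ≈ 1120 m/s

r₁ = 3390 + 177.0 = 3567.0 km = 3.5670×10⁶ m.
r₂ = 3390 + 21560 = 24950 km = 2.4950×10⁷ m.
Transfer ellipse a_t = (r₁ + r₂)/2 = 1.426×10⁷ m.
At r₁: circular v_c1 = √(μ/r₁) = 3465 m/s; transfer-periapsis v_p = √[μ(2/r₁ − 1/a_t)] = 4584 m/s.
Δv₁ = v_p − v_c1 = 1119 m/s.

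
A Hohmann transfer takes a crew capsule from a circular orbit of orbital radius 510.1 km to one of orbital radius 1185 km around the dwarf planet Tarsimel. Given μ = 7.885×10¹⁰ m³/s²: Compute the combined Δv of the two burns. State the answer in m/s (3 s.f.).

Δv_total ≈ 130 m/s

r₁ = 510.1 km = 5.101×10⁵ m.
r₂ = 1185 km = 1.185×10⁶ m.
Transfer ellipse a_t = (r₁ + r₂)/2 = 8.476×10⁵ m.
At r₁: circular v_c1 = √(μ/r₁) = 393.2 m/s; transfer-periapsis v_p = √[μ(2/r₁ − 1/a_t)] = 464.9 m/s.
Δv₁ = v_p − v_c1 = 71.73 m/s.
At r₂: circular v_c2 = √(μ/r₂) = 258.0 m/s; transfer-apoapsis v_a = √[μ(2/r₂ − 1/a_t)] = 200.1 m/s.
Δv₂ = v_c2 − v_a = 57.84 m/s.
Total Δv = Δv₁ + Δv₂ = 129.6 m/s.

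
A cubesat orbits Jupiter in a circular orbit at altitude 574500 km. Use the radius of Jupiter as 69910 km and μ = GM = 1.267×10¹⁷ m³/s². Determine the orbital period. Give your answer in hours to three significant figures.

T ≈ 80.2 hours

r = 69910 + 574500 = 644410 km = 6.4441×10⁸ m.
Kepler's third law: T = 2π√(r³/μ) = 2π√((6.444×10⁸)³ / 1.267×10¹⁷).
r³/μ = 2.112×10⁹ s², so T = 2π × 4.596×10⁴ = 2.888×10⁵ s.
Converting: 2.888×10⁵ s ÷ 3600 = 80.21 hours.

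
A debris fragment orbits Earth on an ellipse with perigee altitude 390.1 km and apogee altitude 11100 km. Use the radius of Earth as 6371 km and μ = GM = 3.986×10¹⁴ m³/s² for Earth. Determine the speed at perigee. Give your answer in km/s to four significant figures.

r_p = 6371 + 390.1 = 6761.1 km = 6.7611×10⁶ m.
r_a = 6371 + 11100 = 17471 km = 1.7471×10⁷ m.
Semi-major axis a = (r_p + r_a)/2 = 12116 km = 1.212×10⁷ m.
Vis-viva: v² = μ(2/r − 1/a) = 3.986×10¹⁴ × (2.958×10⁻⁷ − 8.254×10⁻⁸) = 8.501×10⁷ m²/s².
v = 9220 m/s = 9.220 km/s.

v ≈ 9.220 km/s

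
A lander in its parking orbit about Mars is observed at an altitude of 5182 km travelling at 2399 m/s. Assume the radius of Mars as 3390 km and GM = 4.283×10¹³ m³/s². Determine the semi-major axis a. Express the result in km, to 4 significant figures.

a ≈ 10110 km

r = 3390 + 5182 = 8572.0 km = 8.572×10⁶ m.
Specific orbital energy ε = v²/2 − μ/r = (2399)²/2 − 4.283×10¹³/8.572×10⁶ = -2.119×10⁶ J/kg.
Since ε = −μ/(2a), a = −μ/(2ε) = 1.011×10⁷ m = 10107 km.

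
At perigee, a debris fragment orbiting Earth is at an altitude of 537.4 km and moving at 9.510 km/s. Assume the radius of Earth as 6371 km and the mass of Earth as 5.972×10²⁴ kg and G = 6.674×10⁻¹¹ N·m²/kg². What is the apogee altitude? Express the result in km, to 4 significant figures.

μ = GM = 6.674×10⁻¹¹ × 5.972×10²⁴ = 3.986×10¹⁴ m³/s².
r_p = 6371 + 537.4 = 6908.4 km = 6.908×10⁶ m.
Specific energy ε = v²/2 − μ/r = -1.247×10⁷ J/kg, so a = −μ/(2ε) = 1.598×10⁷ m.
The apsides satisfy r_p + r_a = 2a, so the apogee radius is 2a − r_p = 2.504×10⁷ m = 25045 km.
Apogee altitude = 25045 − 6371 = 18674 km.

apogee altitude ≈ 18670 km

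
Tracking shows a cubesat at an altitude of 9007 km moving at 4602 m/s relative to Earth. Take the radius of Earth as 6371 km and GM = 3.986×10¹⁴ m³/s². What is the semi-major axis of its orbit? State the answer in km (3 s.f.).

r = 6371 + 9007 = 15378 km = 1.538×10⁷ m.
Vis-viva rearranged: 1/a = 2/r − v²/μ = 1.301×10⁻⁷ − 5.313×10⁻⁸ = 7.692×10⁻⁸ m⁻¹.
a = 1.300×10⁷ m = 13000 km.

a ≈ 13000 km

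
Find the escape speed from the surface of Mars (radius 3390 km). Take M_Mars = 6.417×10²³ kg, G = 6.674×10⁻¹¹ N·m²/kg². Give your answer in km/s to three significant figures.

μ = GM = 6.674×10⁻¹¹ × 6.417×10²³ = 4.283×10¹³ m³/s².
r = R = 3.390×10⁶ m.
Escape speed v_esc = √(2μ/r) = √(2 × 4.283×10¹³ / 3.390×10⁶) = √(2.527×10⁷) = 5027 m/s.
= 5.027 km/s.

v_esc ≈ 5.03 km/s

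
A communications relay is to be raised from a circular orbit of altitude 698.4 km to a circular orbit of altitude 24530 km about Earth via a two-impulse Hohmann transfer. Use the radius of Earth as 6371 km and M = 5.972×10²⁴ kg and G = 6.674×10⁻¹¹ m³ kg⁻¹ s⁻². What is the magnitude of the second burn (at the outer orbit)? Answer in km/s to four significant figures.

Δv ≈ 1.400 km/s

μ = GM = 6.674×10⁻¹¹ × 5.972×10²⁴ = 3.986×10¹⁴ m³/s².
r₁ = 6371 + 698.4 = 7069.4 km = 7.0694×10⁶ m.
r₂ = 6371 + 24530 = 30901 km = 3.0901×10⁷ m.
Transfer ellipse a_t = (r₁ + r₂)/2 = 1.899×10⁷ m.
At r₁: circular v_c1 = √(μ/r₁) = 7509 m/s; transfer-perigee v_p = √[μ(2/r₁ − 1/a_t)] = 9579 m/s.
At r₂: circular v_c2 = √(μ/r₂) = 3591 m/s; transfer-apogee v_a = √[μ(2/r₂ − 1/a_t)] = 2192 m/s.
Δv₂ = v_c2 − v_a = 1400 m/s.
= 1.400 km/s.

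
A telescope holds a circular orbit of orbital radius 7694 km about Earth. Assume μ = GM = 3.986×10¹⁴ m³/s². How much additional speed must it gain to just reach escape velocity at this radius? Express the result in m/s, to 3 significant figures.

r = 7694 km = 7.694×10⁶ m.
Circular speed v_c = √(μ/r) = 7198 m/s.
Escape speed v_esc = √(2μ/r) = √2 × v_c = 10180 m/s.
Δv = v_esc − v_c = 2981 m/s.

Δv ≈ 2980 m/s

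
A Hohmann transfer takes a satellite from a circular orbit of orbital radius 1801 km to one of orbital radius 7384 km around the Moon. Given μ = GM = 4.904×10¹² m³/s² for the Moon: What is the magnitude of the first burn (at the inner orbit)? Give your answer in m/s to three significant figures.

Δv ≈ 442 m/s

r₁ = 1801 km = 1.801×10⁶ m.
r₂ = 7384 km = 7.384×10⁶ m.
Transfer ellipse a_t = (r₁ + r₂)/2 = 4.592×10⁶ m.
At r₁: circular v_c1 = √(μ/r₁) = 1650 m/s; transfer-perilune v_p = √[μ(2/r₁ − 1/a_t)] = 2092 m/s.
Δv₁ = v_p − v_c1 = 442.2 m/s.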